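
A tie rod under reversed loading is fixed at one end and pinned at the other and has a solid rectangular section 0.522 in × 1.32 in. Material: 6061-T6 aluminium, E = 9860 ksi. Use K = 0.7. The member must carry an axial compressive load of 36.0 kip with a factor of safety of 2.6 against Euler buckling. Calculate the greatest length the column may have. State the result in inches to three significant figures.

Buckling occurs about the weak axis: I_min = h·b³/12 with b = 0.522 in (the shorter side).
I_min = 1.32×0.522³/12 = 1.565×10^-2 in⁴
Required critical load P_cr = n·P = 2.6 × 36.0 = 93.60 kip = 9.360×10^4 lb
From P_cr = π²EI/(K·L)²:  L = (1/K)·√(π²EI/P_cr) = (1/0.7)·√(π²×9.86×10^6×1.565×10^-2/9.360×10^4)
L = 5.76 in

L_max ≈ 5.76 in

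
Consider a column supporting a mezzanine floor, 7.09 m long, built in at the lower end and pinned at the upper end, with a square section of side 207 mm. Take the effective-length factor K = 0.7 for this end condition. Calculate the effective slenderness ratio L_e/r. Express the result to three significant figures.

For a square r = a/√12 = 207/√12 = 59.76 mm
L_e = K·L = 0.7 × 7.09 m = 4.963 m = 4963.0 mm
λ = L_e / r_min = 4963.0 / 59.76 = 83.1

λ ≈ 83.1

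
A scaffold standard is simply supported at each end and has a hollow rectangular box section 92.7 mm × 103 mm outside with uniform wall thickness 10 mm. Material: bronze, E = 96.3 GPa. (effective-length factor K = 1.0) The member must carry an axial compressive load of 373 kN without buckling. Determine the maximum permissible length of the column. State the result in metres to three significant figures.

L_max ≈ 3.26 m

Inner dimensions: h_i = 103 − 2×10 = 83.00 mm, b_i = 92.7 − 2×10 = 72.70 mm
Weak-axis I_min = (h_o·b_o³ − h_i·b_i³)/12 with b_o = 92.7, b_i = 72.70 mm (shorter outer/inner sides).
I_min = (103×92.7³ − 83.00×72.70³)/12 = 4.180×10^6 mm⁴
I = 4.180×10^-6 m⁴
At the buckling limit P_cr = P = 3.730×10^5 N
From P_cr = π²EI/(K·L)²:  L = (1/K)·√(π²EI/P_cr) = (1/1)·√(π²×9.63×10^10×4.180×10^-6/3.730×10^5)
L = 3.26 m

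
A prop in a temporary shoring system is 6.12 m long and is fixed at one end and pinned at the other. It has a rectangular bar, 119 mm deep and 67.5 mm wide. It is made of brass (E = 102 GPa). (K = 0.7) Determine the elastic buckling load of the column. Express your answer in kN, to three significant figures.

P_cr ≈ 167 kN

Buckling occurs about the weak axis: I_min = h·b³/12 with b = 67.5 mm (the shorter side).
I_min = 119×67.5³/12 = 3.050×10^6 mm⁴
I = 3.050×10^6 mm⁴ = 3.050×10^-6 m⁴
Effective length L_e = K·L = 0.7 × 6.12 = 4.284 m
P_cr = π²EI / L_e² = π² × 102×10⁹ × 3.050×10^-6 / 4.284² = 1.673×10^5 N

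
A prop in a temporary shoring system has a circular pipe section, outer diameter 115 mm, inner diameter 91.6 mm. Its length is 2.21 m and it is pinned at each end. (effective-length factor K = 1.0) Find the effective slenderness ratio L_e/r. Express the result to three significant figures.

λ ≈ 60.1

d_o = 115 mm, d_i = 91.6 mm
I = π(d_o⁴ − d_i⁴)/64 = π(115⁴ − 91.60⁴)/64 = 5.130×10^6 mm⁴
A = 3.797×10^3 mm²;  r_min = √(I/A) = √(5.130×10^6/3.797×10^3) = 36.76 mm
L_e = K·L = 1 × 2.21 m = 2.210 m = 2210.0 mm
λ = L_e / r_min = 2210.0 / 36.76 = 60.1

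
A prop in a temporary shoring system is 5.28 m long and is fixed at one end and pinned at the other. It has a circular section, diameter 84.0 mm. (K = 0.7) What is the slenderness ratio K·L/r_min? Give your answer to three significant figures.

For a solid circle r = d/4 = 84.0/4 = 21.00 mm
L_e = K·L = 0.7 × 5.28 m = 3.696 m = 3696.0 mm
λ = L_e / r_min = 3696.0 / 21.00 = 176

λ ≈ 176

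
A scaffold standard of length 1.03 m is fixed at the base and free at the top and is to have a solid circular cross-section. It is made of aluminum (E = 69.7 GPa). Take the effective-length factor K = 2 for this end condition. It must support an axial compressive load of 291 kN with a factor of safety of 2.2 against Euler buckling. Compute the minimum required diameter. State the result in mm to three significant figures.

Required P_cr = n·P = 2.2 × 291 = 640.2 kN
L_e = K·L = 2 × 1.03 = 2.060 m
Required I = P_cr·L_e²/(π²E) = 6.402×10^5 × 2.060² / (π² × 6.97×10^10) = 3.949×10^-6 m⁴
I_req = 3.949×10^6 mm⁴
Solid circle: I = πd⁴/64  ⇒  d = (64I/π)^(1/4) = (64×3.949×10^6/π)^(1/4) = 94.7 mm

d ≈ 94.7 mm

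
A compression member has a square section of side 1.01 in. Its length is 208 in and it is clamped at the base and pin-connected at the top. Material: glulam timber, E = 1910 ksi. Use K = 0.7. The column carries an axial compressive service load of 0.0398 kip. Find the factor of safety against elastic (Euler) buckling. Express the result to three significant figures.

I = a⁴/12 = 1.01⁴/12 = 8.672×10^-2 in⁴
Effective length L_e = K·L = 0.7 × 208 = 145.6 in
P_cr = π²EI / L_e² = π² × 1910×10³ × 8.672×10^-2 / 145.6² = 77.11 lb
Factor of safety n = P_cr / P = 0.077111 / 0.0398 = 1.94

n ≈ 1.94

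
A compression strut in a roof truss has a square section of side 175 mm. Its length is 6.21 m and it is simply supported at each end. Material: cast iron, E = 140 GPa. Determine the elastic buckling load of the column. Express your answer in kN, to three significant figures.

I = a⁴/12 = 175⁴/12 = 7.816×10^7 mm⁴
I = 7.816×10^7 mm⁴ = 7.816×10^-5 m⁴
Effective length L_e = K·L = 1 × 6.21 = 6.210 m
P_cr = π²EI / L_e² = π² × 140×10⁹ × 7.816×10^-5 / 6.210² = 2.800×10^6 N

P_cr ≈ 2800 kN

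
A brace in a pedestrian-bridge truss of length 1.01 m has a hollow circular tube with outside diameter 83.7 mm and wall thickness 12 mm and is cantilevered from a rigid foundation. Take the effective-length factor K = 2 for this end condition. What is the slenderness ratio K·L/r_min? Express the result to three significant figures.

λ ≈ 78.6

Inner diameter d_i = 83.7 − 2×12 = 59.70 mm
I = π(d_o⁴ − d_i⁴)/64 = π(83.7⁴ − 59.70⁴)/64 = 1.786×10^6 mm⁴
A = 2.703×10^3 mm²;  r_min = √(I/A) = √(1.786×10^6/2.703×10^3) = 25.70 mm
L_e = K·L = 2 × 1.01 m = 2.020 m = 2020.0 mm
λ = L_e / r_min = 2020.0 / 25.70 = 78.6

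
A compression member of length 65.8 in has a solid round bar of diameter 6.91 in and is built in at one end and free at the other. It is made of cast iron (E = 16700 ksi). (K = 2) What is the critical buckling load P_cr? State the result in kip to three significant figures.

P_cr ≈ 1070 kip

I = πd⁴/64 = π×6.91⁴/64 = 111.9 in⁴
Effective length L_e = K·L = 2 × 65.8 = 131.6 in
P_cr = π²EI / L_e² = π² × 16700×10³ × 111.9 / 131.6² = 1.065×10^6 lb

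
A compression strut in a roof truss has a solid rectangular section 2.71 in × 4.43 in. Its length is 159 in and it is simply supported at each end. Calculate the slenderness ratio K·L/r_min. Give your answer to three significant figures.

For a rectangle r_min = b/√12 = 2.71/√12 = 0.7823 in
L_e = K·L = 1 × 159 = 159.0 in
λ = L_e / r_min = 159.00 / 0.7823 = 203

λ ≈ 203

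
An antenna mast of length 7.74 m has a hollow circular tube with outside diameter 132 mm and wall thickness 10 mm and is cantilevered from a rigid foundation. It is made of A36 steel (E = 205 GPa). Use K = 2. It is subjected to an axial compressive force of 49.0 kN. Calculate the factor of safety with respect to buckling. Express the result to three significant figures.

n ≈ 1.24

Inner diameter d_i = 132 − 2×10 = 112.0 mm
I = π(d_o⁴ − d_i⁴)/64 = π(132⁴ − 112.0⁴)/64 = 7.179×10^6 mm⁴
I = 7.179×10^6 mm⁴ = 7.179×10^-6 m⁴
Effective length L_e = K·L = 2 × 7.74 = 15.48 m
P_cr = π²EI / L_e² = π² × 205×10⁹ × 7.179×10^-6 / 15.48² = 6.061×10^4 N
Factor of safety n = P_cr / P = 60.612 / 49.0 = 1.24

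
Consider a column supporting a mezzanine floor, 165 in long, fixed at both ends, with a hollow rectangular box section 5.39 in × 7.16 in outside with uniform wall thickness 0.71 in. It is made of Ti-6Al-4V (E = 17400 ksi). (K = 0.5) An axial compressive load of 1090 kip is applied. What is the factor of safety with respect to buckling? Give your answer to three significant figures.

Inner dimensions: h_i = 7.16 − 2×0.71 = 5.740 in, b_i = 5.39 − 2×0.71 = 3.970 in
Weak-axis I_min = (h_o·b_o³ − h_i·b_i³)/12 with b_o = 5.39, b_i = 3.970 in (shorter outer/inner sides).
I_min = (7.16×5.39³ − 5.740×3.970³)/12 = 63.50 in⁴
Effective length L_e = K·L = 0.5 × 165 = 82.50 in
P_cr = π²EI / L_e² = π² × 17400×10³ × 63.50 / 82.50² = 1.602×10^6 lb
Factor of safety n = P_cr / P = 1602.3 / 1090 = 1.47

n ≈ 1.47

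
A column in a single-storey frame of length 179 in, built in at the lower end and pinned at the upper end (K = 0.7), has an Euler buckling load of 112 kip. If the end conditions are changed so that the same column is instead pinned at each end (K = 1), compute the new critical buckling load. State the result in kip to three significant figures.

P_cr ∝ 1/K², so P_cr,new = P_cr,old × (K_old/K_new)² = 112 × (0.7/1)²
= 112 × 0.4900 = 54.9 kip

P_cr ≈ 54.9 kip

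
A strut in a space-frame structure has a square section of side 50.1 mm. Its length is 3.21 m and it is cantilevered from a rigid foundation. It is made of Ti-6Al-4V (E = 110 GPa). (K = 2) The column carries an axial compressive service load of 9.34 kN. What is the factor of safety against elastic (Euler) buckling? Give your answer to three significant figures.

n ≈ 1.48

I = a⁴/12 = 50.1⁴/12 = 5.250×10^5 mm⁴
I = 5.250×10^5 mm⁴ = 5.250×10^-7 m⁴
Effective length L_e = K·L = 2 × 3.21 = 6.420 m
P_cr = π²EI / L_e² = π² × 110×10⁹ × 5.250×10^-7 / 6.420² = 1.383×10^4 N
Factor of safety n = P_cr / P = 13.829 / 9.34 = 1.48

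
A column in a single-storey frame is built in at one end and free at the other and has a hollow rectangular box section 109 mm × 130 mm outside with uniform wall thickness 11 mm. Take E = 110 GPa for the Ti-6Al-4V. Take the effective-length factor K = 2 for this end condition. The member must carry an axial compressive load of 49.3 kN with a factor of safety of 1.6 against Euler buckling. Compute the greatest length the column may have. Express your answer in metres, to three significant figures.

Inner dimensions: h_i = 130 − 2×11 = 108.0 mm, b_i = 109 − 2×11 = 87.00 mm
Weak-axis I_min = (h_o·b_o³ − h_i·b_i³)/12 with b_o = 109, b_i = 87.00 mm (shorter outer/inner sides).
I_min = (130×109³ − 108.0×87.00³)/12 = 8.103×10^6 mm⁴
I = 8.103×10^-6 m⁴
Required critical load P_cr = n·P = 1.6 × 49.3 = 78.88 kN = 7.888×10^4 N
From P_cr = π²EI/(K·L)²:  L = (1/K)·√(π²EI/P_cr) = (1/2)·√(π²×1.10×10^11×8.103×10^-6/7.888×10^4)
L = 5.28 m

L_max ≈ 5.28 m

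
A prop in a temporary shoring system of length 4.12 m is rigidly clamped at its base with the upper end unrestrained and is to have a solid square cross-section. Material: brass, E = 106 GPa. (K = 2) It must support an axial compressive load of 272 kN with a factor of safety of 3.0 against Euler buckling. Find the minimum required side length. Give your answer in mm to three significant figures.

Required P_cr = n·P = 3.0 × 272 = 816.0 kN
L_e = K·L = 2 × 4.12 = 8.240 m
Required I = P_cr·L_e²/(π²E) = 8.160×10^5 × 8.240² / (π² × 1.06×10^11) = 5.296×10^-5 m⁴
I_req = 5.296×10^7 mm⁴
Solid square: I = a⁴/12  ⇒  a = (12I)^(1/4) = (12×5.296×10^7)^(1/4) = 159 mm

a ≈ 159 mm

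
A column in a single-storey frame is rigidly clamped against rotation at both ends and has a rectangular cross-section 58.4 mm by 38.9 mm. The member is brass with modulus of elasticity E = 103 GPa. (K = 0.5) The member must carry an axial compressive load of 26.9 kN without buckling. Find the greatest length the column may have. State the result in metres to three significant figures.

Buckling occurs about the weak axis: I_min = h·b³/12 with b = 38.9 mm (the shorter side).
I_min = 58.4×38.9³/12 = 2.865×10^5 mm⁴
I = 2.865×10^-7 m⁴
At the buckling limit P_cr = P = 2.690×10^4 N
From P_cr = π²EI/(K·L)²:  L = (1/K)·√(π²EI/P_cr) = (1/0.5)·√(π²×1.03×10^11×2.865×10^-7/2.690×10^4)
L = 6.58 m

L_max ≈ 6.58 m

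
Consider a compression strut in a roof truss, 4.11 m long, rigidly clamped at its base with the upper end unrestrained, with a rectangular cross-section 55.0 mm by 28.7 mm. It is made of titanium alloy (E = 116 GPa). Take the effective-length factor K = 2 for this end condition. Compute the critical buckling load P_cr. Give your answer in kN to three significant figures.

Buckling occurs about the weak axis: I_min = h·b³/12 with b = 28.7 mm (the shorter side).
I_min = 55.0×28.7³/12 = 1.083×10^5 mm⁴
I = 1.083×10^5 mm⁴ = 1.083×10^-7 m⁴
Effective length L_e = K·L = 2 × 4.11 = 8.220 m
P_cr = π²EI / L_e² = π² × 116×10⁹ × 1.083×10^-7 / 8.220² = 1.836×10^3 N

P_cr ≈ 1.84 kN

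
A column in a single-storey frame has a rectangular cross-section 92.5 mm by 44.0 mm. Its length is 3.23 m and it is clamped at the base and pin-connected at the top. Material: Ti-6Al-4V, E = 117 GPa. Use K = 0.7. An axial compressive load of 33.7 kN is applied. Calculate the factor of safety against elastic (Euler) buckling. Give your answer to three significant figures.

Buckling occurs about the weak axis: I_min = h·b³/12 with b = 44.0 mm (the shorter side).
I_min = 92.5×44.0³/12 = 6.566×10^5 mm⁴
I = 6.566×10^5 mm⁴ = 6.566×10^-7 m⁴
Effective length L_e = K·L = 0.7 × 3.23 = 2.261 m
P_cr = π²EI / L_e² = π² × 117×10⁹ × 6.566×10^-7 / 2.261² = 1.483×10^5 N
Factor of safety n = P_cr / P = 148.32 / 33.7 = 4.40

n ≈ 4.40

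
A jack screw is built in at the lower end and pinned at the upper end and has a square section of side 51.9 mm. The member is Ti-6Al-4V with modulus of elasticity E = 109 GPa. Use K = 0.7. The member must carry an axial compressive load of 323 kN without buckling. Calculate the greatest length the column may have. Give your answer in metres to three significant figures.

L_max ≈ 2.03 m

I = a⁴/12 = 51.9⁴/12 = 6.046×10^5 mm⁴
I = 6.046×10^-7 m⁴
At the buckling limit P_cr = P = 3.230×10^5 N
From P_cr = π²EI/(K·L)²:  L = (1/K)·√(π²EI/P_cr) = (1/0.7)·√(π²×1.09×10^11×6.046×10^-7/3.230×10^5)
L = 2.03 m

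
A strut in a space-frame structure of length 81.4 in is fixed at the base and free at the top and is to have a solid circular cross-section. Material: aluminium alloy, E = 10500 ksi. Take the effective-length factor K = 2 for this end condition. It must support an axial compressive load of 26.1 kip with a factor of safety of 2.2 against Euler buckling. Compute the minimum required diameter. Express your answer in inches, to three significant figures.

d ≈ 4.16 in

Required P_cr = n·P = 2.2 × 26.1 = 57.42 kip
L_e = K·L = 2 × 81.4 = 162.8 in
Required I = P_cr·L_e²/(π²E) = 5.742×10^4 × 162.8² / (π² × 1.05×10^7) = 14.69 in⁴
Solid circle: I = πd⁴/64  ⇒  d = (64I/π)^(1/4) = (64×14.69/π)^(1/4) = 4.16 in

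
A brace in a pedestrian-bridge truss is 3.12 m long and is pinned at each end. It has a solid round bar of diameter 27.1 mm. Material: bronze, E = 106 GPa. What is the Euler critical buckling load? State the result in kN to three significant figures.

P_cr ≈ 2.85 kN

I = πd⁴/64 = π×27.1⁴/64 = 2.648×10^4 mm⁴
I = 2.648×10^4 mm⁴ = 2.648×10^-8 m⁴
Effective length L_e = K·L = 1 × 3.12 = 3.120 m
P_cr = π²EI / L_e² = π² × 106×10⁹ × 2.648×10^-8 / 3.120² = 2.845×10^3 N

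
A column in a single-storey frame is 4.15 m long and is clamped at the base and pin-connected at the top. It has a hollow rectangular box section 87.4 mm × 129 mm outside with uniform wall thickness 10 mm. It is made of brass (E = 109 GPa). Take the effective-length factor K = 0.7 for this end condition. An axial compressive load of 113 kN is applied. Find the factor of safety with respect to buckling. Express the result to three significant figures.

n ≈ 4.96

Inner dimensions: h_i = 129 − 2×10 = 109.0 mm, b_i = 87.4 − 2×10 = 67.40 mm
Weak-axis I_min = (h_o·b_o³ − h_i·b_i³)/12 with b_o = 87.4, b_i = 67.40 mm (shorter outer/inner sides).
I_min = (129×87.4³ − 109.0×67.40³)/12 = 4.396×10^6 mm⁴
I = 4.396×10^6 mm⁴ = 4.396×10^-6 m⁴
Effective length L_e = K·L = 0.7 × 4.15 = 2.905 m
P_cr = π²EI / L_e² = π² × 109×10⁹ × 4.396×10^-6 / 2.905² = 5.604×10^5 N
Factor of safety n = P_cr / P = 560.37 / 113 = 4.96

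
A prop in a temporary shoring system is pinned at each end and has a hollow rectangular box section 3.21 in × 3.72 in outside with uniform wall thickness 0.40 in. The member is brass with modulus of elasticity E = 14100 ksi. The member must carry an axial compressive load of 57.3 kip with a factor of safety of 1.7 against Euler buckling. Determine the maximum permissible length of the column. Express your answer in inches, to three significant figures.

Inner dimensions: h_i = 3.72 − 2×0.40 = 2.920 in, b_i = 3.21 − 2×0.40 = 2.410 in
Weak-axis I_min = (h_o·b_o³ − h_i·b_i³)/12 with b_o = 3.21, b_i = 2.410 in (shorter outer/inner sides).
I_min = (3.72×3.21³ − 2.920×2.410³)/12 = 6.848 in⁴
Required critical load P_cr = n·P = 1.7 × 57.3 = 97.41 kip = 9.741×10^4 lb
From P_cr = π²EI/(K·L)²:  L = (1/K)·√(π²EI/P_cr) = (1/1)·√(π²×1.41×10^7×6.848/9.741×10^4)
L = 98.9 in

L_max ≈ 98.9 in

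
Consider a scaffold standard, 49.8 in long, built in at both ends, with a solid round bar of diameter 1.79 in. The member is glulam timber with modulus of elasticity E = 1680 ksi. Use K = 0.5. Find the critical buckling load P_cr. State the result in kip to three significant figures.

P_cr ≈ 13.5 kip

I = πd⁴/64 = π×1.79⁴/64 = 0.5039 in⁴
Effective length L_e = K·L = 0.5 × 49.8 = 24.90 in
P_cr = π²EI / L_e² = π² × 1680×10³ × 0.5039 / 24.90² = 1.348×10^4 lb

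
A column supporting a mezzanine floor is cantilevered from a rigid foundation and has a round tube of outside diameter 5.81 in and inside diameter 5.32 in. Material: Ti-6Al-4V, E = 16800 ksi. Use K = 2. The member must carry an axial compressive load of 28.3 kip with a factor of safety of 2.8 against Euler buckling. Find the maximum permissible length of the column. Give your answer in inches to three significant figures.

L_max ≈ 93.2 in

d_o = 5.81 in, d_i = 5.32 in
I = π(d_o⁴ − d_i⁴)/64 = π(5.81⁴ − 5.320⁴)/64 = 16.61 in⁴
Required critical load P_cr = n·P = 2.8 × 28.3 = 79.24 kip = 7.924×10^4 lb
From P_cr = π²EI/(K·L)²:  L = (1/K)·√(π²EI/P_cr) = (1/2)·√(π²×1.68×10^7×16.61/7.924×10^4)
L = 93.2 in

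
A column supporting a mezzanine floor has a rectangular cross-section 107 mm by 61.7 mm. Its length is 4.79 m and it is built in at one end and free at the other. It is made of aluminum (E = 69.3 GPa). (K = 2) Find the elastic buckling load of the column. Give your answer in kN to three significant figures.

P_cr ≈ 15.6 kN

Buckling occurs about the weak axis: I_min = h·b³/12 with b = 61.7 mm (the shorter side).
I_min = 107×61.7³/12 = 2.094×10^6 mm⁴
I = 2.094×10^6 mm⁴ = 2.094×10^-6 m⁴
Effective length L_e = K·L = 2 × 4.79 = 9.580 m
P_cr = π²EI / L_e² = π² × 69.3×10⁹ × 2.094×10^-6 / 9.580² = 1.561×10^4 N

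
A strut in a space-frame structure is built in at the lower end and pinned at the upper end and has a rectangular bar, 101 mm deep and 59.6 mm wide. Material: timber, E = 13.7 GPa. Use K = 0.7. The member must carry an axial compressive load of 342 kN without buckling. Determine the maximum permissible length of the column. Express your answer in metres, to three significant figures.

L_max ≈ 1.20 m

Buckling occurs about the weak axis: I_min = h·b³/12 with b = 59.6 mm (the shorter side).
I_min = 101×59.6³/12 = 1.782×10^6 mm⁴
I = 1.782×10^-6 m⁴
At the buckling limit P_cr = P = 3.420×10^5 N
From P_cr = π²EI/(K·L)²:  L = (1/K)·√(π²EI/P_cr) = (1/0.7)·√(π²×1.37×10^10×1.782×10^-6/3.420×10^5)
L = 1.20 m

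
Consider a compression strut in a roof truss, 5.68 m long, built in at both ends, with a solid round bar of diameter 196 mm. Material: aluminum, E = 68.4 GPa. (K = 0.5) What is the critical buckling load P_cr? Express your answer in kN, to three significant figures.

P_cr ≈ 6060 kN

I = πd⁴/64 = π×196⁴/64 = 7.244×10^7 mm⁴
I = 7.244×10^7 mm⁴ = 7.244×10^-5 m⁴
Effective length L_e = K·L = 0.5 × 5.68 = 2.840 m
P_cr = π²EI / L_e² = π² × 68.4×10⁹ × 7.244×10^-5 / 2.840² = 6.063×10^6 N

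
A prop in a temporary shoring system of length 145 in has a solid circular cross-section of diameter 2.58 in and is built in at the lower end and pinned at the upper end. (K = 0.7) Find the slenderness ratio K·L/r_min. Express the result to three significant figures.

λ ≈ 157

For a solid circle r = d/4 = 2.58/4 = 0.6450 in
L_e = K·L = 0.7 × 145 = 101.5 in
λ = L_e / r_min = 101.50 / 0.6450 = 157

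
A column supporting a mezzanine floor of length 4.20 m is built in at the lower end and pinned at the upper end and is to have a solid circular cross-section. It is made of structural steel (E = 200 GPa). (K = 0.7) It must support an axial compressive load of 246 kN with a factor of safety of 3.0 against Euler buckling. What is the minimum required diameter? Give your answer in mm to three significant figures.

d ≈ 90.1 mm

Required P_cr = n·P = 3.0 × 246 = 738.0 kN
L_e = K·L = 0.7 × 4.20 = 2.940 m
Required I = P_cr·L_e²/(π²E) = 7.380×10^5 × 2.940² / (π² × 2.00×10^11) = 3.232×10^-6 m⁴
I_req = 3.232×10^6 mm⁴
Solid circle: I = πd⁴/64  ⇒  d = (64I/π)^(1/4) = (64×3.232×10^6/π)^(1/4) = 90.1 mm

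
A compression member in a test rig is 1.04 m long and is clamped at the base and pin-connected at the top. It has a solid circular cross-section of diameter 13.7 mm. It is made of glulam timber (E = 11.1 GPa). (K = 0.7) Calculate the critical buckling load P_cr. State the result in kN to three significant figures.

P_cr ≈ 0.357 kN

I = πd⁴/64 = π×13.7⁴/64 = 1.729×10^3 mm⁴
I = 1.729×10^3 mm⁴ = 1.729×10^-9 m⁴
Effective length L_e = K·L = 0.7 × 1.04 = 0.7280 m
P_cr = π²EI / L_e² = π² × 11.1×10⁹ × 1.729×10^-9 / 0.7280² = 357.4 N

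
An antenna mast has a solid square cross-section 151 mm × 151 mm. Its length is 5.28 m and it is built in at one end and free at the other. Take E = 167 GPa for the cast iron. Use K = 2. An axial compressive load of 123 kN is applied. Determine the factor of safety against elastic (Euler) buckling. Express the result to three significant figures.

n ≈ 5.21

I = a⁴/12 = 151⁴/12 = 4.332×10^7 mm⁴
I = 4.332×10^7 mm⁴ = 4.332×10^-5 m⁴
Effective length L_e = K·L = 2 × 5.28 = 10.56 m
P_cr = π²EI / L_e² = π² × 167×10⁹ × 4.332×10^-5 / 10.56² = 6.403×10^5 N
Factor of safety n = P_cr / P = 640.35 / 123 = 5.21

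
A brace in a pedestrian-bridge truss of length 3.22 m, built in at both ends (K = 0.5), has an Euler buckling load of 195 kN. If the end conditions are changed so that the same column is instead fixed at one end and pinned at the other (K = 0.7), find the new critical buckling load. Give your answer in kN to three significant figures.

P_cr ≈ 99.5 kN

P_cr ∝ 1/K², so P_cr,new = P_cr,old × (K_old/K_new)² = 195 × (0.5/0.7)²
= 195 × 0.5102 = 99.5 kN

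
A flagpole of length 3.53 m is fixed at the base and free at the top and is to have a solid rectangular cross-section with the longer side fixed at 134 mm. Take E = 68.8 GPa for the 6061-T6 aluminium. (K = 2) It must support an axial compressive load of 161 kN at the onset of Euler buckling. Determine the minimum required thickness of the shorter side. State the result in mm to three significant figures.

L_e = K·L = 2 × 3.53 = 7.060 m
Required I = P_cr·L_e²/(π²E) = 1.610×10^5 × 7.060² / (π² × 6.88×10^10) = 1.182×10^-5 m⁴
I_req = 1.182×10^7 mm⁴
Rectangle, weak axis: I_min = h·b³/12 with h = 134 mm fixed  ⇒  b = (12I/h)^(1/3) = 102 mm

b ≈ 102 mm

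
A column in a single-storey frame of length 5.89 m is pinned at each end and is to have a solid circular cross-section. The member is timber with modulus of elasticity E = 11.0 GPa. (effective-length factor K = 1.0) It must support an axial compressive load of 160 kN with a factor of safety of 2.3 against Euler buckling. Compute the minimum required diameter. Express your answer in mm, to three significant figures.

Required P_cr = n·P = 2.3 × 160 = 368.0 kN
L_e = K·L = 1 × 5.89 = 5.890 m
Required I = P_cr·L_e²/(π²E) = 3.680×10^5 × 5.890² / (π² × 1.10×10^10) = 1.176×10^-4 m⁴
I_req = 1.176×10^8 mm⁴
Solid circle: I = πd⁴/64  ⇒  d = (64I/π)^(1/4) = (64×1.176×10^8/π)^(1/4) = 221 mm

d ≈ 221 mm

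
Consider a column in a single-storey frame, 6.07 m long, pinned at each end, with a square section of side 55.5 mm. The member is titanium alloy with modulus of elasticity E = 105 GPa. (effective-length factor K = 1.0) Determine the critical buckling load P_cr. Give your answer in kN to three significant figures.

P_cr ≈ 22.2 kN

I = a⁴/12 = 55.5⁴/12 = 7.907×10^5 mm⁴
I = 7.907×10^5 mm⁴ = 7.907×10^-7 m⁴
Effective length L_e = K·L = 1 × 6.07 = 6.070 m
P_cr = π²EI / L_e² = π² × 105×10⁹ × 7.907×10^-7 / 6.070² = 2.224×10^4 N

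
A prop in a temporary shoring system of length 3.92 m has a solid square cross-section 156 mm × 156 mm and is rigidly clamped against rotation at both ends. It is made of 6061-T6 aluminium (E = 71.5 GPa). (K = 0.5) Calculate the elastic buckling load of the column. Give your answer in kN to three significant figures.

I = a⁴/12 = 156⁴/12 = 4.935×10^7 mm⁴
I = 4.935×10^7 mm⁴ = 4.935×10^-5 m⁴
Effective length L_e = K·L = 0.5 × 3.92 = 1.960 m
P_cr = π²EI / L_e² = π² × 71.5×10⁹ × 4.935×10^-5 / 1.960² = 9.066×10^6 N

P_cr ≈ 9070 kN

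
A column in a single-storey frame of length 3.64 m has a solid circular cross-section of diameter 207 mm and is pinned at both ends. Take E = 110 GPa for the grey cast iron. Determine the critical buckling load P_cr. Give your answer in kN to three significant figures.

P_cr ≈ 7380 kN

I = πd⁴/64 = π×207⁴/64 = 9.013×10^7 mm⁴
I = 9.013×10^7 mm⁴ = 9.013×10^-5 m⁴
Effective length L_e = K·L = 1 × 3.64 = 3.640 m
P_cr = π²EI / L_e² = π² × 110×10⁹ × 9.013×10^-5 / 3.640² = 7.385×10^6 N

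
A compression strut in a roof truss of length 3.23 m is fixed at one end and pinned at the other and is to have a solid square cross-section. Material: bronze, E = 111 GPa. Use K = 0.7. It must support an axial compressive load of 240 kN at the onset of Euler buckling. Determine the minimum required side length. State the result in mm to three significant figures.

a ≈ 60.5 mm

L_e = K·L = 0.7 × 3.23 = 2.261 m
Required I = P_cr·L_e²/(π²E) = 2.400×10^5 × 2.261² / (π² × 1.11×10^11) = 1.120×10^-6 m⁴
I_req = 1.120×10^6 mm⁴
Solid square: I = a⁴/12  ⇒  a = (12I)^(1/4) = (12×1.120×10^6)^(1/4) = 60.5 mm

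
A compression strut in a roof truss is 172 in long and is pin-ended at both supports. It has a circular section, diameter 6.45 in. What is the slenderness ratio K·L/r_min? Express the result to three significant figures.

For a solid circle r = d/4 = 6.45/4 = 1.612 in
L_e = K·L = 1 × 172 = 172.0 in
λ = L_e / r_min = 172.00 / 1.612 = 107

λ ≈ 107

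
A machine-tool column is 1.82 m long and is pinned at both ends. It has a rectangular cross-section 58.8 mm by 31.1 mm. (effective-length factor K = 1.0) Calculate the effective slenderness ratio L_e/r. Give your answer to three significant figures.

λ ≈ 203

Buckling occurs about the weak axis: I_min = h·b³/12 with b = 31.1 mm (the shorter side).
I_min = 58.8×31.1³/12 = 1.474×10^5 mm⁴
A = 1.829×10^3 mm²;  r_min = √(I/A) = √(1.474×10^5/1.829×10^3) = 8.978 mm
L_e = K·L = 1 × 1.82 m = 1.820 m = 1820.0 mm
λ = L_e / r_min = 1820.0 / 8.978 = 203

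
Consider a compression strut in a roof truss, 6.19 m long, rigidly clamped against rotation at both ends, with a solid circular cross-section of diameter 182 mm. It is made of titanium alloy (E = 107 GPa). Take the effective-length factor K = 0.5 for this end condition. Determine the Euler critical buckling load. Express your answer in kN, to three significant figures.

P_cr ≈ 5940 kN

I = πd⁴/64 = π×182⁴/64 = 5.386×10^7 mm⁴
I = 5.386×10^7 mm⁴ = 5.386×10^-5 m⁴
Effective length L_e = K·L = 0.5 × 6.19 = 3.095 m
P_cr = π²EI / L_e² = π² × 107×10⁹ × 5.386×10^-5 / 3.095² = 5.938×10^6 N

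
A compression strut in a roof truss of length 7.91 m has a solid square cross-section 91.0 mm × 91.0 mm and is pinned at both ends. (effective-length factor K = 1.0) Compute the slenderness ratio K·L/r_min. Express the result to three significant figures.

For a square r = a/√12 = 91.0/√12 = 26.27 mm
L_e = K·L = 1 × 7.91 m = 7.910 m = 7910.0 mm
λ = L_e / r_min = 7910.0 / 26.27 = 301

λ ≈ 301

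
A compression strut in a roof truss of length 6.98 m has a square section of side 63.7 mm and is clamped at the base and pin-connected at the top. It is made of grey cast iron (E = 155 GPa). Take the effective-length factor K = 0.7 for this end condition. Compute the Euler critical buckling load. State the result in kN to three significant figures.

I = a⁴/12 = 63.7⁴/12 = 1.372×10^6 mm⁴
I = 1.372×10^6 mm⁴ = 1.372×10^-6 m⁴
Effective length L_e = K·L = 0.7 × 6.98 = 4.886 m
P_cr = π²EI / L_e² = π² × 155×10⁹ × 1.372×10^-6 / 4.886² = 8.792×10^4 N

P_cr ≈ 87.9 kN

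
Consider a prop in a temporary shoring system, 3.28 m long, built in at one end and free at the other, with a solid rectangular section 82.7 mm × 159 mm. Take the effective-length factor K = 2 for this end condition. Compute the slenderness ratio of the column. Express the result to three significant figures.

For a rectangle r_min = b/√12 = 82.7/√12 = 23.87 mm
L_e = K·L = 2 × 3.28 m = 6.560 m = 6560.0 mm
λ = L_e / r_min = 6560.0 / 23.87 = 275

λ ≈ 275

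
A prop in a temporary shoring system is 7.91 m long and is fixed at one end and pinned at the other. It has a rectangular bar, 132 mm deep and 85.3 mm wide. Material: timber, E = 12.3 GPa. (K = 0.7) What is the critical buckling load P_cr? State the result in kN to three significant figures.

Buckling occurs about the weak axis: I_min = h·b³/12 with b = 85.3 mm (the shorter side).
I_min = 132×85.3³/12 = 6.827×10^6 mm⁴
I = 6.827×10^6 mm⁴ = 6.827×10^-6 m⁴
Effective length L_e = K·L = 0.7 × 7.91 = 5.537 m
P_cr = π²EI / L_e² = π² × 12.3×10⁹ × 6.827×10^-6 / 5.537² = 2.703×10^4 N

P_cr ≈ 27.0 kN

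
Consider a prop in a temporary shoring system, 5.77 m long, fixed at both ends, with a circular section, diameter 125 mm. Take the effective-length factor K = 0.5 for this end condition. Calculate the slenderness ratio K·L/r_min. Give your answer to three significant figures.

λ ≈ 92.3

For a solid circle r = d/4 = 125/4 = 31.25 mm
L_e = K·L = 0.5 × 5.77 m = 2.885 m = 2885.0 mm
λ = L_e / r_min = 2885.0 / 31.25 = 92.3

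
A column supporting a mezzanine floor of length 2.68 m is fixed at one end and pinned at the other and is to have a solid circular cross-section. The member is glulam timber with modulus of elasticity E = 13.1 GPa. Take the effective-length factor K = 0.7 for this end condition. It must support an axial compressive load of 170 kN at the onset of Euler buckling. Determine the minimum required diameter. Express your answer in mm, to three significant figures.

d ≈ 98.5 mm

L_e = K·L = 0.7 × 2.68 = 1.876 m
Required I = P_cr·L_e²/(π²E) = 1.700×10^5 × 1.876² / (π² × 1.31×10^10) = 4.627×10^-6 m⁴
I_req = 4.627×10^6 mm⁴
Solid circle: I = πd⁴/64  ⇒  d = (64I/π)^(1/4) = (64×4.627×10^6/π)^(1/4) = 98.5 mm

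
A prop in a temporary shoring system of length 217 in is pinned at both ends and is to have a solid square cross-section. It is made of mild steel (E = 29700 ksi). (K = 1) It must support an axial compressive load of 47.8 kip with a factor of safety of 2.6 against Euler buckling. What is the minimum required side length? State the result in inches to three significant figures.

a ≈ 3.93 in

Required P_cr = n·P = 2.6 × 47.8 = 124.3 kip
L_e = K·L = 1 × 217 = 217.0 in
Required I = P_cr·L_e²/(π²E) = 1.243×10^5 × 217.0² / (π² × 2.97×10^7) = 19.96 in⁴
Solid square: I = a⁴/12  ⇒  a = (12I)^(1/4) = (12×19.96)^(1/4) = 3.93 in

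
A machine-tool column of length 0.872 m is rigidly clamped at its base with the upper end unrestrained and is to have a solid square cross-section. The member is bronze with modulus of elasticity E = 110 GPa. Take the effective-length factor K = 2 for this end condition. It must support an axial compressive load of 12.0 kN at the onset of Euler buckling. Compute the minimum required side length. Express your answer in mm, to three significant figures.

a ≈ 25.2 mm

L_e = K·L = 2 × 0.872 = 1.744 m
Required I = P_cr·L_e²/(π²E) = 1.200×10^4 × 1.744² / (π² × 1.10×10^11) = 3.362×10^-8 m⁴
I_req = 3.362×10^4 mm⁴
Solid square: I = a⁴/12  ⇒  a = (12I)^(1/4) = (12×3.362×10^4)^(1/4) = 25.2 mm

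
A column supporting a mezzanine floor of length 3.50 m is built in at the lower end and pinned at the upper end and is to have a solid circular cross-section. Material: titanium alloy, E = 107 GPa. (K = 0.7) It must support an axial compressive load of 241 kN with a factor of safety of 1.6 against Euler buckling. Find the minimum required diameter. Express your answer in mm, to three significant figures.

Required P_cr = n·P = 1.6 × 241 = 385.6 kN
L_e = K·L = 0.7 × 3.50 = 2.450 m
Required I = P_cr·L_e²/(π²E) = 3.856×10^5 × 2.450² / (π² × 1.07×10^11) = 2.192×10^-6 m⁴
I_req = 2.192×10^6 mm⁴
Solid circle: I = πd⁴/64  ⇒  d = (64I/π)^(1/4) = (64×2.192×10^6/π)^(1/4) = 81.7 mm

d ≈ 81.7 mm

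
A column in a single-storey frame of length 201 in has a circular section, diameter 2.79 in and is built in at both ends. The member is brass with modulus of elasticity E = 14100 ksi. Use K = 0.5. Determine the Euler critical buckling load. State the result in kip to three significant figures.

I = πd⁴/64 = π×2.79⁴/64 = 2.974 in⁴
Effective length L_e = K·L = 0.5 × 201 = 100.5 in
P_cr = π²EI / L_e² = π² × 14100×10³ × 2.974 / 100.5² = 4.098×10^4 lb

P_cr ≈ 41.0 kip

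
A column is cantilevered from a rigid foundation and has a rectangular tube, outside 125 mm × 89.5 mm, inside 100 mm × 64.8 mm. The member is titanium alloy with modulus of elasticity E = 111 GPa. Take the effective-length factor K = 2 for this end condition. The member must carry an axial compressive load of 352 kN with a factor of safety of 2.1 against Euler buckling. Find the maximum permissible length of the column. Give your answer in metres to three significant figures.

L_max ≈ 1.39 m

Weak-axis I_min = (h_o·b_o³ − h_i·b_i³)/12 with b_o = 89.5, b_i = 64.80 mm (shorter outer/inner sides).
I_min = (125×89.5³ − 100.0×64.80³)/12 = 5.200×10^6 mm⁴
I = 5.200×10^-6 m⁴
Required critical load P_cr = n·P = 2.1 × 352 = 739.2 kN = 7.392×10^5 N
From P_cr = π²EI/(K·L)²:  L = (1/K)·√(π²EI/P_cr) = (1/2)·√(π²×1.11×10^11×5.200×10^-6/7.392×10^5)
L = 1.39 m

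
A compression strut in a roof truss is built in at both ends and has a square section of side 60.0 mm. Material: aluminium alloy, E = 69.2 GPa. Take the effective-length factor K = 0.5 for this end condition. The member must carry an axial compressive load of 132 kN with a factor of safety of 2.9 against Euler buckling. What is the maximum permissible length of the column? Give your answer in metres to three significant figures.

L_max ≈ 2.78 m

I = a⁴/12 = 60.0⁴/12 = 1.080×10^6 mm⁴
I = 1.080×10^-6 m⁴
Required critical load P_cr = n·P = 2.9 × 132 = 382.8 kN = 3.828×10^5 N
From P_cr = π²EI/(K·L)²:  L = (1/K)·√(π²EI/P_cr) = (1/0.5)·√(π²×6.92×10^10×1.080×10^-6/3.828×10^5)
L = 2.78 m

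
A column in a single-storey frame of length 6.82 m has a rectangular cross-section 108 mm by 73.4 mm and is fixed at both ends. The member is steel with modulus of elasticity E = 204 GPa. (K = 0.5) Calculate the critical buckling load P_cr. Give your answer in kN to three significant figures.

P_cr ≈ 616 kN

Buckling occurs about the weak axis: I_min = h·b³/12 with b = 73.4 mm (the shorter side).
I_min = 108×73.4³/12 = 3.559×10^6 mm⁴
I = 3.559×10^6 mm⁴ = 3.559×10^-6 m⁴
Effective length L_e = K·L = 0.5 × 6.82 = 3.410 m
P_cr = π²EI / L_e² = π² × 204×10⁹ × 3.559×10^-6 / 3.410² = 6.162×10^5 N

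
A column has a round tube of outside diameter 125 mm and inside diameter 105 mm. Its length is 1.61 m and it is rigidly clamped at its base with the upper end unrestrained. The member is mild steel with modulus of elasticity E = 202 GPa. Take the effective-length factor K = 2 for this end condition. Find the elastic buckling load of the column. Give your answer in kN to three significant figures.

P_cr ≈ 1160 kN

d_o = 125 mm, d_i = 105 mm
I = π(d_o⁴ − d_i⁴)/64 = π(125⁴ − 105.0⁴)/64 = 6.018×10^6 mm⁴
I = 6.018×10^6 mm⁴ = 6.018×10^-6 m⁴
Effective length L_e = K·L = 2 × 1.61 = 3.220 m
P_cr = π²EI / L_e² = π² × 202×10⁹ × 6.018×10^-6 / 3.220² = 1.157×10^6 N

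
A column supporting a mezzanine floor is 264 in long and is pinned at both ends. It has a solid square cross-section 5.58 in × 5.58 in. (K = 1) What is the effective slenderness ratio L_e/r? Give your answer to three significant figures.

λ ≈ 164

I = a⁴/12 = 5.58⁴/12 = 80.79 in⁴
A = 31.14 in²;  r_min = √(I/A) = √(80.79/31.14) = 1.611 in
L_e = K·L = 1 × 264 = 264.0 in
λ = L_e / r_min = 264.00 / 1.611 = 164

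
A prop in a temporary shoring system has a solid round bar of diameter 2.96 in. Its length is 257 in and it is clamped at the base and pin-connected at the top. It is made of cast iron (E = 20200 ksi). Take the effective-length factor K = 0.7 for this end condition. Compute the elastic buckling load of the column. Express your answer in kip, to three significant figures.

P_cr ≈ 23.2 kip

I = πd⁴/64 = π×2.96⁴/64 = 3.768 in⁴
Effective length L_e = K·L = 0.7 × 257 = 179.9 in
P_cr = π²EI / L_e² = π² × 20200×10³ × 3.768 / 179.9² = 2.321×10^4 lb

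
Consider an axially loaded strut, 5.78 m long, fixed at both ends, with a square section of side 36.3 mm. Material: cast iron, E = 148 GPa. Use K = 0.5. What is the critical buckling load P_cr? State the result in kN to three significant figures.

P_cr ≈ 25.3 kN

I = a⁴/12 = 36.3⁴/12 = 1.447×10^5 mm⁴
I = 1.447×10^5 mm⁴ = 1.447×10^-7 m⁴
Effective length L_e = K·L = 0.5 × 5.78 = 2.890 m
P_cr = π²EI / L_e² = π² × 148×10⁹ × 1.447×10^-7 / 2.890² = 2.531×10^4 N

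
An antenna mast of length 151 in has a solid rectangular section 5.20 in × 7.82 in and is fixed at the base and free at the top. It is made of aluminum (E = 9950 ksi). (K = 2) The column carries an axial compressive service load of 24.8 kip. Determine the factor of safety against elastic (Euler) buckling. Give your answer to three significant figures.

Buckling occurs about the weak axis: I_min = h·b³/12 with b = 5.20 in (the shorter side).
I_min = 7.82×5.20³/12 = 91.63 in⁴
Effective length L_e = K·L = 2 × 151 = 302.0 in
P_cr = π²EI / L_e² = π² × 9950×10³ × 91.63 / 302.0² = 9.866×10^4 lb
Factor of safety n = P_cr / P = 98.661 / 24.8 = 3.98

n ≈ 3.98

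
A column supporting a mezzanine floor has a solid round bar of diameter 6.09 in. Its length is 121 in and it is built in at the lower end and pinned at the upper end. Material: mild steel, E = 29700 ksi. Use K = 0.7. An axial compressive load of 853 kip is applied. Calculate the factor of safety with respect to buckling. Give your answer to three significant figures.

I = πd⁴/64 = π×6.09⁴/64 = 67.52 in⁴
Effective length L_e = K·L = 0.7 × 121 = 84.70 in
P_cr = π²EI / L_e² = π² × 29700×10³ × 67.52 / 84.70² = 2.759×10^6 lb
Factor of safety n = P_cr / P = 2758.9 / 853 = 3.23

n ≈ 3.23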